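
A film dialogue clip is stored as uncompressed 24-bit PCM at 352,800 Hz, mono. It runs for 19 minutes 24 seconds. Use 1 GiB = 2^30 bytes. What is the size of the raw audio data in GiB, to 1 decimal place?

1.1 GiB

Duration = 19 minutes 24 seconds = 1,164 s.
Bytes = 352,800 samples/s × 1,164 s × 3 bytes/sample × 1 ch = 1,231,977,600 bytes.
1,231,977,600 / 1,073,741,824 = 1.1 GiB.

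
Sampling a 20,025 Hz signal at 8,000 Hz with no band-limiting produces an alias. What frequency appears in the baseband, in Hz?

3,975 Hz

Nyquist = 8,000/2 = 4,000 Hz; 20,025 Hz exceeds it.
Alias = |20,025 − 3×8,000| = |20,025 − 24,000| = 3,975 Hz.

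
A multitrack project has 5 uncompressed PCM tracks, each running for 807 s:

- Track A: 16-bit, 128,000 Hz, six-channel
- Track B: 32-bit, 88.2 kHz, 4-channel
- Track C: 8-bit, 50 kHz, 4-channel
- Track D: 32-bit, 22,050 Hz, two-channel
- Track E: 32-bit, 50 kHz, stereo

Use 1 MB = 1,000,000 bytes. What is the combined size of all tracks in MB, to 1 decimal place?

Track A: 128,000 × 807 × 2 × 6 = 1,239,552,000 bytes.
Track B: 88,200 × 807 × 4 × 4 = 1,138,838,400 bytes.
Track C: 50,000 × 807 × 1 × 4 = 161,400,000 bytes.
Track D: 22,050 × 807 × 4 × 2 = 142,354,800 bytes.
Track E: 50,000 × 807 × 4 × 2 = 322,800,000 bytes.
Total = 3,004,945,200 bytes = 3004.9 MB.

3004.9 MB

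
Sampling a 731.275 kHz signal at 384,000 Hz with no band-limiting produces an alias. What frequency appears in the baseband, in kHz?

Nyquist = 384,000/2 = 192,000 Hz; 731,275 Hz exceeds it.
Alias = |731,275 − 2×384,000| = |731,275 − 768,000| = 36,725 Hz = 36.725 kHz.

36.725 kHz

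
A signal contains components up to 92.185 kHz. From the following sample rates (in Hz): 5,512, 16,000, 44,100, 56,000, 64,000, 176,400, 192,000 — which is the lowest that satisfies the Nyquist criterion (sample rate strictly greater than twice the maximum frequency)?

192,000 Hz

Need sample rate > 2 × 92,185 = 184,370 Hz.
Lowest listed rate above 184,370 Hz is 192,000 Hz.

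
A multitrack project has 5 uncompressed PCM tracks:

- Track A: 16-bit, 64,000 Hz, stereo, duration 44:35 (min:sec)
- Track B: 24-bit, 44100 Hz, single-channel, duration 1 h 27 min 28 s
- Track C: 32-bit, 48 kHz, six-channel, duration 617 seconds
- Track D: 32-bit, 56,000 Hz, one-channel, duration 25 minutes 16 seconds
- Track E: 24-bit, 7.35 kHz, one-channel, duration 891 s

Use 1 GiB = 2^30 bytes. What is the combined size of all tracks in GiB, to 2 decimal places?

2.28 GiB

Track A: 44:35 (min:sec) = 2,675 s; 64,000 × 2,675 × 2 × 2 = 684,800,000 bytes.
Track B: 1 h 27 min 28 s = 5,248 s; 44,100 × 5,248 × 3 × 1 = 694,310,400 bytes.
Track C: 48,000 × 617 × 4 × 6 = 710,784,000 bytes.
Track D: 25 minutes 16 seconds = 1,516 s; 56,000 × 1,516 × 4 × 1 = 339,584,000 bytes.
Track E: 7,350 × 891 × 3 × 1 = 19,646,550 bytes.
Total = 2,449,124,950 bytes = 2.28 GiB.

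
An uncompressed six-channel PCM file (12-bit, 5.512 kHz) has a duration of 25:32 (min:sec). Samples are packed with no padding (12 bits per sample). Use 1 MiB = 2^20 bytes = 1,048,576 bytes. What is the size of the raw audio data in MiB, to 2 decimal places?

Duration = 25:32 (min:sec) = 1,532 s.
Bits = 5,512 × 1,532 × 12 × 6 = 607,995,648 bits = 75,999,456 bytes.
75,999,456 / 1,048,576 = 72.48 MiB.

72.48 MiB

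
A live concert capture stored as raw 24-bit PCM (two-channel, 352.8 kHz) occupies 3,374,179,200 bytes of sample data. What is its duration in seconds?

1,594 seconds

Byte rate = 352,800 × 3 × 2 = 2,116,800 bytes/s.
Duration = 3,374,179,200 / 2,116,800 = 1,594 s.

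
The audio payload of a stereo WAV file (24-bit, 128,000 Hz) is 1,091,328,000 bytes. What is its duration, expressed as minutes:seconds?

23:41

Byte rate = 128,000 × 3 × 2 = 768,000 bytes/s.
Duration = 1,091,328,000 / 768,000 = 1,421 s.
1,421 s = 23:41.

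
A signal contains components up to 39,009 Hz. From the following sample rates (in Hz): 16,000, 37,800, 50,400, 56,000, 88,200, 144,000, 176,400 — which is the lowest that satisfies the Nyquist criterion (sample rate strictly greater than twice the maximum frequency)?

Need sample rate > 2 × 39,009 = 78,018 Hz.
Lowest listed rate above 78,018 Hz is 88,200 Hz.

88,200 Hz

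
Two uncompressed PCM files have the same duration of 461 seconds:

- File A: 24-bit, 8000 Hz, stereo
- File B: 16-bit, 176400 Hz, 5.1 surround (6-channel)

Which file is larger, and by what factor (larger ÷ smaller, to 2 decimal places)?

File B, by a factor of 44.10

File A: 8,000 × 3 × 2 = 48,000 bytes/s.
File B: 176,400 × 2 × 6 = 2,116,800 bytes/s.
File B is larger; ratio = 975,844,800 / 22,128,000 = 44.10.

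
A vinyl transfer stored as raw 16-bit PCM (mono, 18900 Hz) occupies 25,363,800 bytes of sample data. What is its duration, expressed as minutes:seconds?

Byte rate = 18,900 × 2 × 1 = 37,800 bytes/s.
Duration = 25,363,800 / 37,800 = 671 s.
671 s = 11:11.

11:11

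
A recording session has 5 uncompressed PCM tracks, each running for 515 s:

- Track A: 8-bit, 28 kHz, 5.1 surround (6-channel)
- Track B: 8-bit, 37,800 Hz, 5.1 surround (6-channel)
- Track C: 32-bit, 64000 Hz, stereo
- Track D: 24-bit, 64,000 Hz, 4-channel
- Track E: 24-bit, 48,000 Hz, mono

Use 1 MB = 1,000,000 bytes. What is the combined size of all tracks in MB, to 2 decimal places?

Track A: 28,000 × 515 × 1 × 6 = 86,520,000 bytes.
Track B: 37,800 × 515 × 1 × 6 = 116,802,000 bytes.
Track C: 64,000 × 515 × 4 × 2 = 263,680,000 bytes.
Track D: 64,000 × 515 × 3 × 4 = 395,520,000 bytes.
Track E: 48,000 × 515 × 3 × 1 = 74,160,000 bytes.
Total = 936,682,000 bytes = 936.68 MB.

936.68 MB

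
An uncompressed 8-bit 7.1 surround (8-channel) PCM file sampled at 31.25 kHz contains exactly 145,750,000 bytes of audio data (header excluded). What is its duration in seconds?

583 seconds

Byte rate = 31,250 × 1 × 8 = 250,000 bytes/s.
Duration = 145,750,000 / 250,000 = 583 s.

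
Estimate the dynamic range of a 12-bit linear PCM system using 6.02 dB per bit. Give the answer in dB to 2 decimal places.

12 × 6.02 = 72.24 dB.

72.24 dB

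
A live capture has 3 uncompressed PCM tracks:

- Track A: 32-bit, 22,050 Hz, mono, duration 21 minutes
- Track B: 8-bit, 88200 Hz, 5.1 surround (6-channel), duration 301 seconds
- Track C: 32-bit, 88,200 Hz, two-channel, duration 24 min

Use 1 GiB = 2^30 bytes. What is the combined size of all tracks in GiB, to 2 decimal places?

Track A: 21 minutes = 1,260 s; 22,050 × 1,260 × 4 × 1 = 111,132,000 bytes.
Track B: 88,200 × 301 × 1 × 6 = 159,289,200 bytes.
Track C: 24 min = 1,440 s; 88,200 × 1,440 × 4 × 2 = 1,016,064,000 bytes.
Total = 1,286,485,200 bytes = 1.20 GiB.

1.20 GiB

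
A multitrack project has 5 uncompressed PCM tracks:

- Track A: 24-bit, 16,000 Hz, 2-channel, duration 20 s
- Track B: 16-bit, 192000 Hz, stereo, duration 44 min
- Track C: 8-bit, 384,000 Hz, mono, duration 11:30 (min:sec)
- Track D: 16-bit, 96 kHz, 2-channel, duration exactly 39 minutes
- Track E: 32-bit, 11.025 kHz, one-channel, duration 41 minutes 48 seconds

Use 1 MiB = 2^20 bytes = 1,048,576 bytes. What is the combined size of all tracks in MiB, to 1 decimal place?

Track A: 16,000 × 20 × 3 × 2 = 1,920,000 bytes.
Track B: 44 min = 2,640 s; 192,000 × 2,640 × 2 × 2 = 2,027,520,000 bytes.
Track C: 11:30 (min:sec) = 690 s; 384,000 × 690 × 1 × 1 = 264,960,000 bytes.
Track D: exactly 39 minutes = 2,340 s; 96,000 × 2,340 × 2 × 2 = 898,560,000 bytes.
Track E: 41 minutes 48 seconds = 2,508 s; 11,025 × 2,508 × 4 × 1 = 110,602,800 bytes.
Total = 3,303,562,800 bytes = 3150.5 MiB.

3150.5 MiB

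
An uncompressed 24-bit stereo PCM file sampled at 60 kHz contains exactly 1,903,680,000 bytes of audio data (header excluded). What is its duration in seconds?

5,288 seconds

Byte rate = 60,000 × 3 × 2 = 360,000 bytes/s.
Duration = 1,903,680,000 / 360,000 = 5,288 s.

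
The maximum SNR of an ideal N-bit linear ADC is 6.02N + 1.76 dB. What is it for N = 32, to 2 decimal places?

194.40 dB

6.02 × 32 + 1.76 = 194.40 dB.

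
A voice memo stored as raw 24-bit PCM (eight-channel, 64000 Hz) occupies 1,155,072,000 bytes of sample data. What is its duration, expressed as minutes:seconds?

12:32

Byte rate = 64,000 × 3 × 8 = 1,536,000 bytes/s.
Duration = 1,155,072,000 / 1,536,000 = 752 s.
752 s = 12:32.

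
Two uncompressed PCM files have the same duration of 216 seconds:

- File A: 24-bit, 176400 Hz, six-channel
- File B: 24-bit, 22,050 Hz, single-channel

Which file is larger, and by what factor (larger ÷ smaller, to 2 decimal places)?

File A: 176,400 × 3 × 6 = 3,175,200 bytes/s.
File B: 22,050 × 3 × 1 = 66,150 bytes/s.
File A is larger; ratio = 685,843,200 / 14,288,400 = 48.00.

File A, by a factor of 48.00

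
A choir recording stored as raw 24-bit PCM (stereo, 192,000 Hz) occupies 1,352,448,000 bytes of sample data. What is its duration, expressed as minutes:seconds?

19:34

Byte rate = 192,000 × 3 × 2 = 1,152,000 bytes/s.
Duration = 1,352,448,000 / 1,152,000 = 1,174 s.
1,174 s = 19:34.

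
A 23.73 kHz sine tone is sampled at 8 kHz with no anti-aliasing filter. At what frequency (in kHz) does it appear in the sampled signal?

0.27 kHz

Nyquist = 8,000/2 = 4,000 Hz; 23,730 Hz exceeds it.
Alias = |23,730 − 3×8,000| = |23,730 − 24,000| = 270 Hz = 0.27 kHz.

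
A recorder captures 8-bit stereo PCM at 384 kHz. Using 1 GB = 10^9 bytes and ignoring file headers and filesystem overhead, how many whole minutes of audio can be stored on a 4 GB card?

86 minutes

Uncompressed byte rate = 384,000 × 1 × 2 = 768,000 bytes/s.
Capacity = 4 × 1,000,000,000 = 4,000,000,000 bytes.
4,000,000,000 / 768,000 ≈ 5208.33 s → 86 minutes.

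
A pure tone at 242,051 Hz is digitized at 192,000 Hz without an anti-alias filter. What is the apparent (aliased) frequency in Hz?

Nyquist = 192,000/2 = 96,000 Hz; 242,051 Hz exceeds it.
Alias = |242,051 − 1×192,000| = |242,051 − 192,000| = 50,051 Hz.

50,051 Hz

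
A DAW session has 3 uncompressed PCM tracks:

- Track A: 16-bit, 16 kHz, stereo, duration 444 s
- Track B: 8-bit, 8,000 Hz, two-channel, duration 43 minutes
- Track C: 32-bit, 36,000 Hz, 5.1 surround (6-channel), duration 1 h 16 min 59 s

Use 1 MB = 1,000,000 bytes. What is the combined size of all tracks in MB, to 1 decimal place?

Track A: 16,000 × 444 × 2 × 2 = 28,416,000 bytes.
Track B: 43 minutes = 2,580 s; 8,000 × 2,580 × 1 × 2 = 41,280,000 bytes.
Track C: 1 h 16 min 59 s = 4,619 s; 36,000 × 4,619 × 4 × 6 = 3,990,816,000 bytes.
Total = 4,060,512,000 bytes = 4060.5 MB.

4060.5 MB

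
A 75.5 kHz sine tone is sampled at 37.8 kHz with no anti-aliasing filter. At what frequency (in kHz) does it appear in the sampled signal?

0.1 kHz

Nyquist = 37,800/2 = 18,900 Hz; 75,500 Hz exceeds it.
Alias = |75,500 − 2×37,800| = |75,500 − 75,600| = 100 Hz = 0.1 kHz.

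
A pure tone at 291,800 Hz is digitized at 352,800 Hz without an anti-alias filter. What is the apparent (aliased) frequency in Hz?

61,000 Hz

Nyquist = 352,800/2 = 176,400 Hz; 291,800 Hz exceeds it.
Alias = |291,800 − 1×352,800| = |291,800 − 352,800| = 61,000 Hz.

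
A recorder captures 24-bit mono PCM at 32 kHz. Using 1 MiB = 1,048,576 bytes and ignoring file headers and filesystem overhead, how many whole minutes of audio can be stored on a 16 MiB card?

2 minutes

Uncompressed byte rate = 32,000 × 3 × 1 = 96,000 bytes/s.
Capacity = 16 × 1,048,576 = 16,777,216 bytes.
16,777,216 / 96,000 ≈ 174.76 s → 2 minutes.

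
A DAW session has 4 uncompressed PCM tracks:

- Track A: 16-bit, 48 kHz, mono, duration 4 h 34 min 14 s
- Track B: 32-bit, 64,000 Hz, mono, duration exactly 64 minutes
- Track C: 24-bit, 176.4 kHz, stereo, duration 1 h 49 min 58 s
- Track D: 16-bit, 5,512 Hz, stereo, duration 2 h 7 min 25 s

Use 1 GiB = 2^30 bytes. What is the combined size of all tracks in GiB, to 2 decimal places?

9.05 GiB

Track A: 4 h 34 min 14 s = 16,454 s; 48,000 × 16,454 × 2 × 1 = 1,579,584,000 bytes.
Track B: exactly 64 minutes = 3,840 s; 64,000 × 3,840 × 4 × 1 = 983,040,000 bytes.
Track C: 1 h 49 min 58 s = 6,598 s; 176,400 × 6,598 × 3 × 2 = 6,983,323,200 bytes.
Track D: 2 h 7 min 25 s = 7,645 s; 5,512 × 7,645 × 2 × 2 = 168,556,960 bytes.
Total = 9,714,504,160 bytes = 9.05 GiB.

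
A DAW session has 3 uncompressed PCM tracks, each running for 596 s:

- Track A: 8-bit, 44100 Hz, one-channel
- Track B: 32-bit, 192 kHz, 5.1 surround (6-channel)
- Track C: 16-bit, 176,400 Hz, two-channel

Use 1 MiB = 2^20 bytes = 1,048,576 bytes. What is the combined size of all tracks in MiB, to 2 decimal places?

Track A: 44,100 × 596 × 1 × 1 = 26,283,600 bytes.
Track B: 192,000 × 596 × 4 × 6 = 2,746,368,000 bytes.
Track C: 176,400 × 596 × 2 × 2 = 420,537,600 bytes.
Total = 3,193,189,200 bytes = 3045.26 MiB.

3045.26 MiB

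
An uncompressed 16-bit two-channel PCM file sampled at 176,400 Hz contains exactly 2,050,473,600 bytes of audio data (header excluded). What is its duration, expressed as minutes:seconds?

48:26

Byte rate = 176,400 × 2 × 2 = 705,600 bytes/s.
Duration = 2,050,473,600 / 705,600 = 2,906 s.
2,906 s = 48:26.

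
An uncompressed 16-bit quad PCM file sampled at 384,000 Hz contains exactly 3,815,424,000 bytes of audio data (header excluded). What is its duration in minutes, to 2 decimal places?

Byte rate = 384,000 × 2 × 4 = 3,072,000 bytes/s.
Duration = 3,815,424,000 / 3,072,000 = 1,242 s.
1,242 s / 60 = 20.70 minutes.

20.70 minutes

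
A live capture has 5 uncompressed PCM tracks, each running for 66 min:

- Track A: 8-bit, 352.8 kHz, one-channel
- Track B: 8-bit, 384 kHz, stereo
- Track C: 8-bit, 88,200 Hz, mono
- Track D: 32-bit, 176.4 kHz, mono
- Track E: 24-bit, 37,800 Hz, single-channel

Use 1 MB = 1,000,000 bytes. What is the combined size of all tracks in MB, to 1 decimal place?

8030.9 MB

66 min = 3,960 s.
Track A: 352,800 × 3,960 × 1 × 1 = 1,397,088,000 bytes.
Track B: 384,000 × 3,960 × 1 × 2 = 3,041,280,000 bytes.
Track C: 88,200 × 3,960 × 1 × 1 = 349,272,000 bytes.
Track D: 176,400 × 3,960 × 4 × 1 = 2,794,176,000 bytes.
Track E: 37,800 × 3,960 × 3 × 1 = 449,064,000 bytes.
Total = 8,030,880,000 bytes = 8030.9 MB.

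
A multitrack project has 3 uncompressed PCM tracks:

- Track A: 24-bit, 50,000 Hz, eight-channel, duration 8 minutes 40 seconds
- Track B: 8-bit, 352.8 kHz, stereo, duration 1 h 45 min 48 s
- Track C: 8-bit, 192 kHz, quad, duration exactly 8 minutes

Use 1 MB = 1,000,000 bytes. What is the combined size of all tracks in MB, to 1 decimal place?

5471.8 MB

Track A: 8 minutes 40 seconds = 520 s; 50,000 × 520 × 3 × 8 = 624,000,000 bytes.
Track B: 1 h 45 min 48 s = 6,348 s; 352,800 × 6,348 × 1 × 2 = 4,479,148,800 bytes.
Track C: exactly 8 minutes = 480 s; 192,000 × 480 × 1 × 4 = 368,640,000 bytes.
Total = 5,471,788,800 bytes = 5471.8 MB.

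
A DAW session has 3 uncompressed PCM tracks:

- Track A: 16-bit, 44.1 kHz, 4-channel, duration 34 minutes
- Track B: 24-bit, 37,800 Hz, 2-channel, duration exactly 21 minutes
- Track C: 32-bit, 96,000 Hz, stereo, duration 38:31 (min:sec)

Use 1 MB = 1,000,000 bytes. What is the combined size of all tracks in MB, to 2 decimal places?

2780.33 MB

Track A: 34 minutes = 2,040 s; 44,100 × 2,040 × 2 × 4 = 719,712,000 bytes.
Track B: exactly 21 minutes = 1,260 s; 37,800 × 1,260 × 3 × 2 = 285,768,000 bytes.
Track C: 38:31 (min:sec) = 2,311 s; 96,000 × 2,311 × 4 × 2 = 1,774,848,000 bytes.
Total = 2,780,328,000 bytes = 2780.33 MB.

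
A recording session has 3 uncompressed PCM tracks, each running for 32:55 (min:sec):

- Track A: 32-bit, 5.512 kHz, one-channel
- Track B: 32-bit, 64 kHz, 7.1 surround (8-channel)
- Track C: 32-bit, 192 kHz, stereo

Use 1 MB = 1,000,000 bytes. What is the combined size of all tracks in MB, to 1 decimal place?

32:55 (min:sec) = 1,975 s.
Track A: 5,512 × 1,975 × 4 × 1 = 43,544,800 bytes.
Track B: 64,000 × 1,975 × 4 × 8 = 4,044,800,000 bytes.
Track C: 192,000 × 1,975 × 4 × 2 = 3,033,600,000 bytes.
Total = 7,121,944,800 bytes = 7121.9 MB.

7121.9 MB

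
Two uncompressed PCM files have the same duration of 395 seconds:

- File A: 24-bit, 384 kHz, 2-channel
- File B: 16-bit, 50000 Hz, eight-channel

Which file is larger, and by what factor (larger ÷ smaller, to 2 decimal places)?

File A: 384,000 × 3 × 2 = 2,304,000 bytes/s.
File B: 50,000 × 2 × 8 = 800,000 bytes/s.
File A is larger; ratio = 910,080,000 / 316,000,000 = 2.88.

File A, by a factor of 2.88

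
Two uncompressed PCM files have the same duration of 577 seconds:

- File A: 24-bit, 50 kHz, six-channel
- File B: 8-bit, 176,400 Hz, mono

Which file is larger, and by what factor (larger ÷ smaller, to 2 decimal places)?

File A: 50,000 × 3 × 6 = 900,000 bytes/s.
File B: 176,400 × 1 × 1 = 176,400 bytes/s.
File A is larger; ratio = 519,300,000 / 101,782,800 = 5.10.

File A, by a factor of 5.10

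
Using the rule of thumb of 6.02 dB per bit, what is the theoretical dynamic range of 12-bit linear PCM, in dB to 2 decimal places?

72.24 dB

12 × 6.02 = 72.24 dB.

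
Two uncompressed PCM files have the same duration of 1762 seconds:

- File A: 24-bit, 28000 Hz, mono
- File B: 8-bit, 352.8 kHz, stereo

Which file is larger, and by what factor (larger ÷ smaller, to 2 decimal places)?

File A: 28,000 × 3 × 1 = 84,000 bytes/s.
File B: 352,800 × 1 × 2 = 705,600 bytes/s.
File B is larger; ratio = 1,243,267,200 / 148,008,000 = 8.40.

File B, by a factor of 8.40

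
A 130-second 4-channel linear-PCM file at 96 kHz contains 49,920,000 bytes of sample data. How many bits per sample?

Bytes per sample = 49,920,000 / (96,000 × 130 × 4) = 49,920,000 / 49,920,000 = 1.
Bit depth = 1 × 8 = 8 bits.

8 bits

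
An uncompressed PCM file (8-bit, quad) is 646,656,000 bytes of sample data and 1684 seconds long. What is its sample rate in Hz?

Bytes = sample_rate × seconds × bytes_per_sample × channels.
sample_rate = 646,656,000 / (1,684 × 1 × 4) = 646,656,000 / 6,736 = 96,000 Hz.

96,000 Hz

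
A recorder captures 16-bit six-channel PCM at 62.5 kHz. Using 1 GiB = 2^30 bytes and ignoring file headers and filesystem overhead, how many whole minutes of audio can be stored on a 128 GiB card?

3,054 minutes

Uncompressed byte rate = 62,500 × 2 × 6 = 750,000 bytes/s.
Capacity = 128 × 1,073,741,824 = 137,438,953,472 bytes.
137,438,953,472 / 750,000 ≈ 183251.94 s → 3,054 minutes.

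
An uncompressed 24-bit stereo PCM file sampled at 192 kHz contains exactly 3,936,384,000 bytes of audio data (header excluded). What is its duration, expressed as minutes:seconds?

Byte rate = 192,000 × 3 × 2 = 1,152,000 bytes/s.
Duration = 3,936,384,000 / 1,152,000 = 3,417 s.
3,417 s = 56:57.

56:57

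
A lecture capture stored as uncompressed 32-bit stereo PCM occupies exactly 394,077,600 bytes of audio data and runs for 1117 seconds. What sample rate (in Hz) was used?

44,100 Hz

Bytes = sample_rate × seconds × bytes_per_sample × channels.
sample_rate = 394,077,600 / (1,117 × 4 × 2) = 394,077,600 / 8,936 = 44,100 Hz.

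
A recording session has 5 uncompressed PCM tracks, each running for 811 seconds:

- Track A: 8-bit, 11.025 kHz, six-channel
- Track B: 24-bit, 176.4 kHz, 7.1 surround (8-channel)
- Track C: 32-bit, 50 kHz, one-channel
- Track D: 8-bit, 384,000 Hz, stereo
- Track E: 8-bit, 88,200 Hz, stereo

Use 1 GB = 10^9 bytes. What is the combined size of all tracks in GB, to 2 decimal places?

4.42 GB

Track A: 11,025 × 811 × 1 × 6 = 53,647,650 bytes.
Track B: 176,400 × 811 × 3 × 8 = 3,433,449,600 bytes.
Track C: 50,000 × 811 × 4 × 1 = 162,200,000 bytes.
Track D: 384,000 × 811 × 1 × 2 = 622,848,000 bytes.
Track E: 88,200 × 811 × 1 × 2 = 143,060,400 bytes.
Total = 4,415,205,650 bytes = 4.42 GB.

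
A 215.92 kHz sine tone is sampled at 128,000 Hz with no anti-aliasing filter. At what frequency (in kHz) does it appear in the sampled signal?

40.08 kHz

Nyquist = 128,000/2 = 64,000 Hz; 215,920 Hz exceeds it.
Alias = |215,920 − 2×128,000| = |215,920 − 256,000| = 40,080 Hz = 40.08 kHz.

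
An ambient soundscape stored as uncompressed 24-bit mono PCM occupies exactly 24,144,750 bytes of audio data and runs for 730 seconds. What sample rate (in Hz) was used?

11,025 Hz

Bytes = sample_rate × seconds × bytes_per_sample × channels.
sample_rate = 24,144,750 / (730 × 3 × 1) = 24,144,750 / 2,190 = 11,025 Hz.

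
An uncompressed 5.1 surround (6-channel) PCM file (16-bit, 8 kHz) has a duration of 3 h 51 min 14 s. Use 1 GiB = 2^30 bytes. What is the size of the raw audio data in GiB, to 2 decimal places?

Duration = 3 h 51 min 14 s = 13,874 s.
Bytes = 8,000 samples/s × 13,874 s × 2 bytes/sample × 6 ch = 1,331,904,000 bytes.
1,331,904,000 / 1,073,741,824 = 1.24 GiB.

1.24 GiB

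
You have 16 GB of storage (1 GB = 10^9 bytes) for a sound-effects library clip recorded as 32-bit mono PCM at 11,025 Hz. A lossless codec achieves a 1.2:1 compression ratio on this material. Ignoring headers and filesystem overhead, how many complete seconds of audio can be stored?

Uncompressed byte rate = 11,025 × 4 × 1 = 44,100 bytes/s.
After 1.2:1 compression, effective rate ≈ 36750 bytes/s.
Capacity = 16 × 1,000,000,000 = 16,000,000,000 bytes.
16,000,000,000 / effective rate ≈ 435374.15 s → 435,374 seconds.

435,374 seconds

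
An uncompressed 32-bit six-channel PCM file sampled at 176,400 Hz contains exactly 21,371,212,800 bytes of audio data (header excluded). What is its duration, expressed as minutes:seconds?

Byte rate = 176,400 × 4 × 6 = 4,233,600 bytes/s.
Duration = 21,371,212,800 / 4,233,600 = 5,048 s.
5,048 s = 84:08.

84:08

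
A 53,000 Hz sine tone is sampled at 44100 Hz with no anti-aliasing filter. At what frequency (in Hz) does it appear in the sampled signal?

8,900 Hz

Nyquist = 44,100/2 = 22,050 Hz; 53,000 Hz exceeds it.
Alias = |53,000 − 1×44,100| = |53,000 − 44,100| = 8,900 Hz.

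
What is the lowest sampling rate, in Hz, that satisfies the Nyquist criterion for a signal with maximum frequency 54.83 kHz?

109,660 Hz

Minimum sample rate = 2 × 54,830 Hz = 109,660 Hz.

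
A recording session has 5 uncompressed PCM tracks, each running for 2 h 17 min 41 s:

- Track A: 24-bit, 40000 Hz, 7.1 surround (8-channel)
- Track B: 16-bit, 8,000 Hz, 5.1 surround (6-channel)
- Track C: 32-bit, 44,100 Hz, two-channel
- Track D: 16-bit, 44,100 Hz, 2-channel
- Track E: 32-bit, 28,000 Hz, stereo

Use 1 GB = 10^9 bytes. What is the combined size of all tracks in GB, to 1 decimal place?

14.9 GB

2 h 17 min 41 s = 8,261 s.
Track A: 40,000 × 8,261 × 3 × 8 = 7,930,560,000 bytes.
Track B: 8,000 × 8,261 × 2 × 6 = 793,056,000 bytes.
Track C: 44,100 × 8,261 × 4 × 2 = 2,914,480,800 bytes.
Track D: 44,100 × 8,261 × 2 × 2 = 1,457,240,400 bytes.
Track E: 28,000 × 8,261 × 4 × 2 = 1,850,464,000 bytes.
Total = 14,945,801,200 bytes = 14.9 GB.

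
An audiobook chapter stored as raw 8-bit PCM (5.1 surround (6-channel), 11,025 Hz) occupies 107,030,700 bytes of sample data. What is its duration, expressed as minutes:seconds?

Byte rate = 11,025 × 1 × 6 = 66,150 bytes/s.
Duration = 107,030,700 / 66,150 = 1,618 s.
1,618 s = 26:58.

26:58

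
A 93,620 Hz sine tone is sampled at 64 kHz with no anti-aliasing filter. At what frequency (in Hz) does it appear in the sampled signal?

29,620 Hz

Nyquist = 64,000/2 = 32,000 Hz; 93,620 Hz exceeds it.
Alias = |93,620 − 1×64,000| = |93,620 − 64,000| = 29,620 Hz.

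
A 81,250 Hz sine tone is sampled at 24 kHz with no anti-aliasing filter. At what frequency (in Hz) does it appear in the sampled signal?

9,250 Hz

Nyquist = 24,000/2 = 12,000 Hz; 81,250 Hz exceeds it.
Alias = |81,250 − 3×24,000| = |81,250 − 72,000| = 9,250 Hz.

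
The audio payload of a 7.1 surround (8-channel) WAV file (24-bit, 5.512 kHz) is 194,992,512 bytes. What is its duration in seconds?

Byte rate = 5,512 × 3 × 8 = 132,288 bytes/s.
Duration = 194,992,512 / 132,288 = 1,474 s.

1,474 seconds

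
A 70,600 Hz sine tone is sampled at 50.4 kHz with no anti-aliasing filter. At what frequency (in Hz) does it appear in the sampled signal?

20,200 Hz

Nyquist = 50,400/2 = 25,200 Hz; 70,600 Hz exceeds it.
Alias = |70,600 − 1×50,400| = |70,600 − 50,400| = 20,200 Hz.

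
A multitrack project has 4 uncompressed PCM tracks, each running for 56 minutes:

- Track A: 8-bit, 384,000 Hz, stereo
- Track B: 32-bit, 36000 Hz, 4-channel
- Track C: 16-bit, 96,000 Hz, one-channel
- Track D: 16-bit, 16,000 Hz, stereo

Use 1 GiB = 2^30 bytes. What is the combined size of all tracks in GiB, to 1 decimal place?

56 minutes = 3,360 s.
Track A: 384,000 × 3,360 × 1 × 2 = 2,580,480,000 bytes.
Track B: 36,000 × 3,360 × 4 × 4 = 1,935,360,000 bytes.
Track C: 96,000 × 3,360 × 2 × 1 = 645,120,000 bytes.
Track D: 16,000 × 3,360 × 2 × 2 = 215,040,000 bytes.
Total = 5,376,000,000 bytes = 5.0 GiB.

5.0 GiB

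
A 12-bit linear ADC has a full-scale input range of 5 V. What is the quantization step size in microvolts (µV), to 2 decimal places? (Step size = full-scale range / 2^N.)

5 V / 2^12 = 5 / 4,096 V = 1220.70 µV.

1220.70 µV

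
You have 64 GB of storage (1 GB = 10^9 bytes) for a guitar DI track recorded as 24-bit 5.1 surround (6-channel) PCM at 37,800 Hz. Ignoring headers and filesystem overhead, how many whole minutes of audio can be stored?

Uncompressed byte rate = 37,800 × 3 × 6 = 680,400 bytes/s.
Capacity = 64 × 1,000,000,000 = 64,000,000,000 bytes.
64,000,000,000 / 680,400 ≈ 94062.32 s → 1,567 minutes.

1,567 minutes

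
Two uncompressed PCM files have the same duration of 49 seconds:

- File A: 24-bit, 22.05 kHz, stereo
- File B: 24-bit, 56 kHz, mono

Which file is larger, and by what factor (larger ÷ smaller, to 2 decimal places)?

File B, by a factor of 1.27

File A: 22,050 × 3 × 2 = 132,300 bytes/s.
File B: 56,000 × 3 × 1 = 168,000 bytes/s.
File B is larger; ratio = 8,232,000 / 6,482,700 = 1.27.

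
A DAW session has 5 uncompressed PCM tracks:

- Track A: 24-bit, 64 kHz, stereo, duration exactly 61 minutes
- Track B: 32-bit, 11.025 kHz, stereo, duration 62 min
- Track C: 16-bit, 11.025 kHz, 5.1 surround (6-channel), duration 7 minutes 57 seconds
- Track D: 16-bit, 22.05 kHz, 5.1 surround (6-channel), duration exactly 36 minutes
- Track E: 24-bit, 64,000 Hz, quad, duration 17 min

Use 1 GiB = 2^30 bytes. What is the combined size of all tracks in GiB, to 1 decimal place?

Track A: exactly 61 minutes = 3,660 s; 64,000 × 3,660 × 3 × 2 = 1,405,440,000 bytes.
Track B: 62 min = 3,720 s; 11,025 × 3,720 × 4 × 2 = 328,104,000 bytes.
Track C: 7 minutes 57 seconds = 477 s; 11,025 × 477 × 2 × 6 = 63,107,100 bytes.
Track D: exactly 36 minutes = 2,160 s; 22,050 × 2,160 × 2 × 6 = 571,536,000 bytes.
Track E: 17 min = 1,020 s; 64,000 × 1,020 × 3 × 4 = 783,360,000 bytes.
Total = 3,151,547,100 bytes = 2.9 GiB.

2.9 GiB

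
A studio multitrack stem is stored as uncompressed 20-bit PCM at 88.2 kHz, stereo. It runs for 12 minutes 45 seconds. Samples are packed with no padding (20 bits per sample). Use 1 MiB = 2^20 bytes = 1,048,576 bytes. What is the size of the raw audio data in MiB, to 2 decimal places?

321.74 MiB

Duration = 12 minutes 45 seconds = 765 s.
Bits = 88,200 × 765 × 20 × 2 = 2,698,920,000 bits = 337,365,000 bytes.
337,365,000 / 1,048,576 = 321.74 MiB.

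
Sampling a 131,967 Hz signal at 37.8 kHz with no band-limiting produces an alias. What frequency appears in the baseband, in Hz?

Nyquist = 37,800/2 = 18,900 Hz; 131,967 Hz exceeds it.
Alias = |131,967 − 3×37,800| = |131,967 − 113,400| = 18,567 Hz.

18,567 Hz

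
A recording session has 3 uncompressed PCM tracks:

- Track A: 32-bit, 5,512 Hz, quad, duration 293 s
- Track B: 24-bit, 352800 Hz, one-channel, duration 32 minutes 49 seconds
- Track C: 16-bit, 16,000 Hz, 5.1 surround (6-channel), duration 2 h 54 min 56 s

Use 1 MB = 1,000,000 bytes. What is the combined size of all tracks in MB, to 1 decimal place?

Track A: 5,512 × 293 × 4 × 4 = 25,840,256 bytes.
Track B: 32 minutes 49 seconds = 1,969 s; 352,800 × 1,969 × 3 × 1 = 2,083,989,600 bytes.
Track C: 2 h 54 min 56 s = 10,496 s; 16,000 × 10,496 × 2 × 6 = 2,015,232,000 bytes.
Total = 4,125,061,856 bytes = 4125.1 MB.

4125.1 MB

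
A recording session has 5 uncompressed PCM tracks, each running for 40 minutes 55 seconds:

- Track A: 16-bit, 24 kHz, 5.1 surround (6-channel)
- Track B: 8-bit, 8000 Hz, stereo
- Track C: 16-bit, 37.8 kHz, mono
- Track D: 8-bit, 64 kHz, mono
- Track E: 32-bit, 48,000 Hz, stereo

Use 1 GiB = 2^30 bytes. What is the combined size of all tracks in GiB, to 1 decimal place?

1.9 GiB

40 minutes 55 seconds = 2,455 s.
Track A: 24,000 × 2,455 × 2 × 6 = 707,040,000 bytes.
Track B: 8,000 × 2,455 × 1 × 2 = 39,280,000 bytes.
Track C: 37,800 × 2,455 × 2 × 1 = 185,598,000 bytes.
Track D: 64,000 × 2,455 × 1 × 1 = 157,120,000 bytes.
Track E: 48,000 × 2,455 × 4 × 2 = 942,720,000 bytes.
Total = 2,031,758,000 bytes = 1.9 GiB.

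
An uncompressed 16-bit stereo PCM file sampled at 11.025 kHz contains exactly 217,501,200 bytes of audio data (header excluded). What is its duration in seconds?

Byte rate = 11,025 × 2 × 2 = 44,100 bytes/s.
Duration = 217,501,200 / 44,100 = 4,932 s.

4,932 seconds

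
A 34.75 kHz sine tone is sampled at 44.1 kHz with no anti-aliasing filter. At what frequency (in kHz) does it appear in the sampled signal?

9.35 kHz

Nyquist = 44,100/2 = 22,050 Hz; 34,750 Hz exceeds it.
Alias = |34,750 − 1×44,100| = |34,750 − 44,100| = 9,350 Hz = 9.35 kHz.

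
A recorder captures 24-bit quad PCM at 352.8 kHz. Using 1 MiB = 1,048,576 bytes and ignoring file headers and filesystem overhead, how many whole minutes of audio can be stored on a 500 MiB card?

2 minutes

Uncompressed byte rate = 352,800 × 3 × 4 = 4,233,600 bytes/s.
Capacity = 500 × 1,048,576 = 524,288,000 bytes.
524,288,000 / 4,233,600 ≈ 123.84 s → 2 minutes.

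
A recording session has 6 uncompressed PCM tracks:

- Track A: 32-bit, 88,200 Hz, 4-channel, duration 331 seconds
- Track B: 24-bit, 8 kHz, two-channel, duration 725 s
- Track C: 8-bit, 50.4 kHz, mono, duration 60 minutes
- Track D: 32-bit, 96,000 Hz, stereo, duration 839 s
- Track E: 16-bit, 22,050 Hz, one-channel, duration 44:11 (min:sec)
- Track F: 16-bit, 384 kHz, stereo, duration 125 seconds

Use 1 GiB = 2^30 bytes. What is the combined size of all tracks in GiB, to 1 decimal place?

1.5 GiB

Track A: 88,200 × 331 × 4 × 4 = 467,107,200 bytes.
Track B: 8,000 × 725 × 3 × 2 = 34,800,000 bytes.
Track C: 60 minutes = 3,600 s; 50,400 × 3,600 × 1 × 1 = 181,440,000 bytes.
Track D: 96,000 × 839 × 4 × 2 = 644,352,000 bytes.
Track E: 44:11 (min:sec) = 2,651 s; 22,050 × 2,651 × 2 × 1 = 116,909,100 bytes.
Track F: 384,000 × 125 × 2 × 2 = 192,000,000 bytes.
Total = 1,636,608,300 bytes = 1.5 GiB.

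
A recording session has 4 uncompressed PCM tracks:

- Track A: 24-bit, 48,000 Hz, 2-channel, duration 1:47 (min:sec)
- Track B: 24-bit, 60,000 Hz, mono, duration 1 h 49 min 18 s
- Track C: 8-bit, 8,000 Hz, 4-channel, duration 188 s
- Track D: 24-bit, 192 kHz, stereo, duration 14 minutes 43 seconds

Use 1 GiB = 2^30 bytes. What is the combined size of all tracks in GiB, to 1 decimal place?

2.1 GiB

Track A: 1:47 (min:sec) = 107 s; 48,000 × 107 × 3 × 2 = 30,816,000 bytes.
Track B: 1 h 49 min 18 s = 6,558 s; 60,000 × 6,558 × 3 × 1 = 1,180,440,000 bytes.
Track C: 8,000 × 188 × 1 × 4 = 6,016,000 bytes.
Track D: 14 minutes 43 seconds = 883 s; 192,000 × 883 × 3 × 2 = 1,017,216,000 bytes.
Total = 2,234,488,000 bytes = 2.1 GiB.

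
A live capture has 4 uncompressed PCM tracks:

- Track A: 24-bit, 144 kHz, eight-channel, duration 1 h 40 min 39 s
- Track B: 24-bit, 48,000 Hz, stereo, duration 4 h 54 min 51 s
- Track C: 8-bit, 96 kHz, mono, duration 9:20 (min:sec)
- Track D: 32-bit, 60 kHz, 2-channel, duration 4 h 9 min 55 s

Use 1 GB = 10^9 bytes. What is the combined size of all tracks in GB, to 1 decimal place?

33.2 GB

Track A: 1 h 40 min 39 s = 6,039 s; 144,000 × 6,039 × 3 × 8 = 20,870,784,000 bytes.
Track B: 4 h 54 min 51 s = 17,691 s; 48,000 × 17,691 × 3 × 2 = 5,095,008,000 bytes.
Track C: 9:20 (min:sec) = 560 s; 96,000 × 560 × 1 × 1 = 53,760,000 bytes.
Track D: 4 h 9 min 55 s = 14,995 s; 60,000 × 14,995 × 4 × 2 = 7,197,600,000 bytes.
Total = 33,217,152,000 bytes = 33.2 GB.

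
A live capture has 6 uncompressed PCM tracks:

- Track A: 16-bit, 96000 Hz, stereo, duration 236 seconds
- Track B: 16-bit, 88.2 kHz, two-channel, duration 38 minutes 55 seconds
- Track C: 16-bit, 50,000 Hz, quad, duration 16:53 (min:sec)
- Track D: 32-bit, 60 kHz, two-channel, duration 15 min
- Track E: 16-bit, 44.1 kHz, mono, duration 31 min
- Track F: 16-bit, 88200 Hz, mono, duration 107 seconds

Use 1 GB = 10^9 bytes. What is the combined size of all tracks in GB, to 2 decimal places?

Track A: 96,000 × 236 × 2 × 2 = 90,624,000 bytes.
Track B: 38 minutes 55 seconds = 2,335 s; 88,200 × 2,335 × 2 × 2 = 823,788,000 bytes.
Track C: 16:53 (min:sec) = 1,013 s; 50,000 × 1,013 × 2 × 4 = 405,200,000 bytes.
Track D: 15 min = 900 s; 60,000 × 900 × 4 × 2 = 432,000,000 bytes.
Track E: 31 min = 1,860 s; 44,100 × 1,860 × 2 × 1 = 164,052,000 bytes.
Track F: 88,200 × 107 × 2 × 1 = 18,874,800 bytes.
Total = 1,934,538,800 bytes = 1.93 GB.

1.93 GB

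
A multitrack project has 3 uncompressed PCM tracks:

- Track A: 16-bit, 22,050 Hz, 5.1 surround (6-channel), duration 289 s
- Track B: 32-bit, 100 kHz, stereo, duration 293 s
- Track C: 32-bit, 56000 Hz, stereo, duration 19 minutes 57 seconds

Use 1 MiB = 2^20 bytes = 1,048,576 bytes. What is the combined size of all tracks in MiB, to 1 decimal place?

Track A: 22,050 × 289 × 2 × 6 = 76,469,400 bytes.
Track B: 100,000 × 293 × 4 × 2 = 234,400,000 bytes.
Track C: 19 minutes 57 seconds = 1,197 s; 56,000 × 1,197 × 4 × 2 = 536,256,000 bytes.
Total = 847,125,400 bytes = 807.9 MiB.

807.9 MiB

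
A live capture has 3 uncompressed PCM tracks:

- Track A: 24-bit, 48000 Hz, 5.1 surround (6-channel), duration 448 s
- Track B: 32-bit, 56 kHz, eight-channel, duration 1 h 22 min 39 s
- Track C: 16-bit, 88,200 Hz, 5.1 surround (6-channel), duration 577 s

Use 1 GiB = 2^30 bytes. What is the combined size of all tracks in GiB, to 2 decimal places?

Track A: 48,000 × 448 × 3 × 6 = 387,072,000 bytes.
Track B: 1 h 22 min 39 s = 4,959 s; 56,000 × 4,959 × 4 × 8 = 8,886,528,000 bytes.
Track C: 88,200 × 577 × 2 × 6 = 610,696,800 bytes.
Total = 9,884,296,800 bytes = 9.21 GiB.

9.21 GiB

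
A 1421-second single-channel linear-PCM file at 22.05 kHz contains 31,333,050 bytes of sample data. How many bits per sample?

8 bits

Bytes per sample = 31,333,050 / (22,050 × 1,421 × 1) = 31,333,050 / 31,333,050 = 1.
Bit depth = 1 × 8 = 8 bits.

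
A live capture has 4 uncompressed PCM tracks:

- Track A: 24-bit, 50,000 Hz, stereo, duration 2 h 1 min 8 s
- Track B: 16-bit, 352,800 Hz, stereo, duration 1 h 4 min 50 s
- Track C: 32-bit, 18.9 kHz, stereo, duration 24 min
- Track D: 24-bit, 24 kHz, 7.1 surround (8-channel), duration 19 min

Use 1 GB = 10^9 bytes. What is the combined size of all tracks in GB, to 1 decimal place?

8.5 GB

Track A: 2 h 1 min 8 s = 7,268 s; 50,000 × 7,268 × 3 × 2 = 2,180,400,000 bytes.
Track B: 1 h 4 min 50 s = 3,890 s; 352,800 × 3,890 × 2 × 2 = 5,489,568,000 bytes.
Track C: 24 min = 1,440 s; 18,900 × 1,440 × 4 × 2 = 217,728,000 bytes.
Track D: 19 min = 1,140 s; 24,000 × 1,140 × 3 × 8 = 656,640,000 bytes.
Total = 8,544,336,000 bytes = 8.5 GB.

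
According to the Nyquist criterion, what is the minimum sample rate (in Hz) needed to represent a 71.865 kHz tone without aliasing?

Minimum sample rate = 2 × 71,865 Hz = 143,730 Hz.

143,730 Hz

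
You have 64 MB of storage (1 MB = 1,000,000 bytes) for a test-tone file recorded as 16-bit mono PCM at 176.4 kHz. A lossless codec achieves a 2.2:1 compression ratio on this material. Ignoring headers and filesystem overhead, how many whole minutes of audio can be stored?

Uncompressed byte rate = 176,400 × 2 × 1 = 352,800 bytes/s.
After 2.2:1 compression, effective rate ≈ 160363.64 bytes/s.
Capacity = 64 × 1,000,000 = 64,000,000 bytes.
64,000,000 / effective rate ≈ 399.09 s → 6 minutes.

6 minutes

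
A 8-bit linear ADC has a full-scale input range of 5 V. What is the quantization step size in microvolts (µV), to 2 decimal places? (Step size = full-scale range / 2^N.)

19531.25 µV

5 V / 2^8 = 5 / 256 V = 19531.25 µV.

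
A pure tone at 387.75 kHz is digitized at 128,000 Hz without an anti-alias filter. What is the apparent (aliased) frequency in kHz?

3.75 kHz

Nyquist = 128,000/2 = 64,000 Hz; 387,750 Hz exceeds it.
Alias = |387,750 − 3×128,000| = |387,750 − 384,000| = 3,750 Hz = 3.75 kHz.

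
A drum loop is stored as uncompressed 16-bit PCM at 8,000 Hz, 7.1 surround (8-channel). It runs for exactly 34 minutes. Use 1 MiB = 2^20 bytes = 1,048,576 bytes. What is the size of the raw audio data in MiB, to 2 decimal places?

Duration = exactly 34 minutes = 2,040 s.
Bytes = 8,000 samples/s × 2,040 s × 2 bytes/sample × 8 ch = 261,120,000 bytes.
261,120,000 / 1,048,576 = 249.02 MiB.

249.02 MiB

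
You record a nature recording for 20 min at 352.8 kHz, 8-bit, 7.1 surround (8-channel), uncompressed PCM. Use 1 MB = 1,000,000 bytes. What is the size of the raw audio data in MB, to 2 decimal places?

3386.88 MB

Duration = 20 min = 1,200 s.
Bytes = 352,800 samples/s × 1,200 s × 1 bytes/sample × 8 ch = 3,386,880,000 bytes.
3,386,880,000 / 1,000,000 = 3386.88 MB.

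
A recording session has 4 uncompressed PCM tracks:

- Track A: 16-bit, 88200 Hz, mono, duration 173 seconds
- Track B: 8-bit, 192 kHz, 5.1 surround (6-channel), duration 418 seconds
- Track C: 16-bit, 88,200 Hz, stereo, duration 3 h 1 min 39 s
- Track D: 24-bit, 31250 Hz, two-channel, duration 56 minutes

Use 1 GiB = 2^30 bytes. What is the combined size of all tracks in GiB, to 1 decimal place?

4.6 GiB

Track A: 88,200 × 173 × 2 × 1 = 30,517,200 bytes.
Track B: 192,000 × 418 × 1 × 6 = 481,536,000 bytes.
Track C: 3 h 1 min 39 s = 10,899 s; 88,200 × 10,899 × 2 × 2 = 3,845,167,200 bytes.
Track D: 56 minutes = 3,360 s; 31,250 × 3,360 × 3 × 2 = 630,000,000 bytes.
Total = 4,987,220,400 bytes = 4.6 GiB.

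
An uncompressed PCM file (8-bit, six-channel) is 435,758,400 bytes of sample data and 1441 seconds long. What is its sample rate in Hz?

Bytes = sample_rate × seconds × bytes_per_sample × channels.
sample_rate = 435,758,400 / (1,441 × 1 × 6) = 435,758,400 / 8,646 = 50,400 Hz.

50,400 Hz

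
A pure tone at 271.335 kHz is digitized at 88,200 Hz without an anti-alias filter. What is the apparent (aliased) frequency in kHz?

Nyquist = 88,200/2 = 44,100 Hz; 271,335 Hz exceeds it.
Alias = |271,335 − 3×88,200| = |271,335 − 264,600| = 6,735 Hz = 6.735 kHz.

6.735 kHz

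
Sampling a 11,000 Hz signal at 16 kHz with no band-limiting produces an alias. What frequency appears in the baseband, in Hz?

Nyquist = 16,000/2 = 8,000 Hz; 11,000 Hz exceeds it.
Alias = |11,000 − 1×16,000| = |11,000 − 16,000| = 5,000 Hz.

5,000 Hz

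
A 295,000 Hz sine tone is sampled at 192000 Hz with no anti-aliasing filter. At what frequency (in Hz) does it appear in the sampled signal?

Nyquist = 192,000/2 = 96,000 Hz; 295,000 Hz exceeds it.
Alias = |295,000 − 2×192,000| = |295,000 − 384,000| = 89,000 Hz.

89,000 Hz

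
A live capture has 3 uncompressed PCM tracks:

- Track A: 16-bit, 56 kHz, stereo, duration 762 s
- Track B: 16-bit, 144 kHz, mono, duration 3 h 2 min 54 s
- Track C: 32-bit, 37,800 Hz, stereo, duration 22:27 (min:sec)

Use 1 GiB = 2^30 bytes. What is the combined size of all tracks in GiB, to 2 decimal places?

3.48 GiB

Track A: 56,000 × 762 × 2 × 2 = 170,688,000 bytes.
Track B: 3 h 2 min 54 s = 10,974 s; 144,000 × 10,974 × 2 × 1 = 3,160,512,000 bytes.
Track C: 22:27 (min:sec) = 1,347 s; 37,800 × 1,347 × 4 × 2 = 407,332,800 bytes.
Total = 3,738,532,800 bytes = 3.48 GiB.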